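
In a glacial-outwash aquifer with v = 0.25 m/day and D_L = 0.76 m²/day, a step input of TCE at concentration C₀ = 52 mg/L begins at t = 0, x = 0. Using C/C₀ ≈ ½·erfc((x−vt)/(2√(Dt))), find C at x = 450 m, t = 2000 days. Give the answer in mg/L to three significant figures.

42.5 mg/L

For a continuous step input, C/C₀ ≈ ½·erfc((x−vt)/(2√(Dt))).
vt = 0.25 × 2000 = 500 m and 2√(Dt) = 2√(0.76 × 2000) = 77.97 m.
Argument (x−vt)/(2√(Dt)) = (450 − 500)/77.97 = -0.6413; ½·erfc(-0.6413) = 0.8178.
C = 52 × 0.8178 = 42.5 mg/L.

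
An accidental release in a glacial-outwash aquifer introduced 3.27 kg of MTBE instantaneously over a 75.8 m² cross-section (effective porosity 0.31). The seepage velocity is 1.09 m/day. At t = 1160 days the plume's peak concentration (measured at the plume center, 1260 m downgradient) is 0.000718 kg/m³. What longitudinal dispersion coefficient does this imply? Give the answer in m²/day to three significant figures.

At the plume center C_max = M/(n_e·A·√(4πDt)), so D = M²/(4πt·(n_e·A·C_max)²).
n_e·A·C_max = 0.31 × 75.8 × 0.000718 = 0.01687 kg/m.
D = 3.27²/(4π × 1160 × 0.01687²) = 2.58 m²/day.

2.58 m²/day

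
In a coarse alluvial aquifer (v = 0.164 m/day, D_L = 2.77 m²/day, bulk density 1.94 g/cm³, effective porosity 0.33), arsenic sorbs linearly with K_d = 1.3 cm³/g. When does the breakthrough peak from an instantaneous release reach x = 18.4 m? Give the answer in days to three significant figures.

426 days

Retardation factor R = 1 + ρ_b·K_d/n = 1 + 1.94 × 1.3/0.33 = 8.642.
Sorption retards both mechanisms: v_R = v/R = 0.01898 m/day, D_R = D/R = 0.3205 m²/day.
Peak time from v_R²t² + 2D_R t − x² = 0: t = (√(D_R² + v_R²x²) − D_R)/v_R².
√(D_R² + v_R²x²) = √(0.3205² + 0.01898² × 18.4²) = 0.4740; v_R² = 0.0003602.
t = (0.4740 − 0.3205)/0.0003602 = 426 days.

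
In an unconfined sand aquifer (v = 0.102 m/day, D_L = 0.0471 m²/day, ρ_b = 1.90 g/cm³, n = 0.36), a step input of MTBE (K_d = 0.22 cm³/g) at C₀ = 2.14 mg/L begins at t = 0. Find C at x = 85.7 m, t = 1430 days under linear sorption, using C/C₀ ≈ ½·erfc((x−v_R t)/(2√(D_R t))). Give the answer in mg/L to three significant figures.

0.0226 mg/L

Retardation factor R = 1 + ρ_b·K_d/n = 1 + 1.90 × 0.22/0.36 = 2.161.
Sorption retards both mechanisms: v_R = v/R = 0.04720 m/day, D_R = D/R = 0.02180 m²/day.
v_R·t = 0.04720 × 1430 = 67.496 m; 2√(D_R t) = 11.17 m; argument = (85.7 − 67.496)/11.17 = 1.630.
C = C₀ × ½·erfc(1.630) = 2.14 × 0.01058 = 0.0226 mg/L.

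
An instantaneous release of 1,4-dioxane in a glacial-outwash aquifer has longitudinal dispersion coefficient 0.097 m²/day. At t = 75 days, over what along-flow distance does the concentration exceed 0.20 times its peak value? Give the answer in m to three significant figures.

13.7 m

The plume is Gaussian with σ = √(2Dt) = √(2 × 0.097 × 75) = 3.814 m.
C/C_peak = exp(−Δx²/(2σ²)) = 0.20 ⇒ Δx = σ·√(−2 ln 0.20) = 3.814 × 1.794 = 6.842 m.
Width = 2Δx = 13.7 m.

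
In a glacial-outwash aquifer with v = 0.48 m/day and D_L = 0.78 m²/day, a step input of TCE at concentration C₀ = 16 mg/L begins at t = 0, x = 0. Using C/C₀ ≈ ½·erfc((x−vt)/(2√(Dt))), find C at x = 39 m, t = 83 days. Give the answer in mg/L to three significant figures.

8.47 mg/L

For a continuous step input, C/C₀ ≈ ½·erfc((x−vt)/(2√(Dt))).
vt = 0.48 × 83 = 39.84 m and 2√(Dt) = 2√(0.78 × 83) = 16.09 m.
Argument (x−vt)/(2√(Dt)) = (39 − 39.84)/16.09 = -0.05221; ½·erfc(-0.05221) = 0.5294.
C = 16 × 0.5294 = 8.47 mg/L.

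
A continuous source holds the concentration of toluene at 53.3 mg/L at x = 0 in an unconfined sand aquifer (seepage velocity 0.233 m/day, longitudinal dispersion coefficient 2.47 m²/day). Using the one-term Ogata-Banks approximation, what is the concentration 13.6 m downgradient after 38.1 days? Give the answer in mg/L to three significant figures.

For a continuous step input, C/C₀ ≈ ½·erfc((x−vt)/(2√(Dt))).
vt = 0.233 × 38.1 = 8.8773 m and 2√(Dt) = 2√(2.47 × 38.1) = 19.40 m.
Argument (x−vt)/(2√(Dt)) = (13.6 − 8.8773)/19.40 = 0.2434; ½·erfc(0.2434) = 0.3653.
C = 53.3 × 0.3653 = 19.5 mg/L.

19.5 mg/L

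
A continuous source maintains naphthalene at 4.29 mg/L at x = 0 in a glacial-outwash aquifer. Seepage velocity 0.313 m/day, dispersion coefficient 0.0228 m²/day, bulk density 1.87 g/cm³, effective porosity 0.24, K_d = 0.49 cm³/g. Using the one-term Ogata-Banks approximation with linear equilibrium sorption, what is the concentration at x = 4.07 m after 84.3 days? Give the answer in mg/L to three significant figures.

Retardation factor R = 1 + ρ_b·K_d/n = 1 + 1.87 × 0.49/0.24 = 4.818.
Sorption retards both mechanisms: v_R = v/R = 0.06496 m/day, D_R = D/R = 0.004732 m²/day.
v_R·t = 0.06496 × 84.3 = 5.476128 m; 2√(D_R t) = 1.263 m; argument = (4.07 − 5.476128)/1.263 = -1.113.
C = C₀ × ½·erfc(-1.113) = 4.29 × 0.9423 = 4.04 mg/L.

4.04 mg/L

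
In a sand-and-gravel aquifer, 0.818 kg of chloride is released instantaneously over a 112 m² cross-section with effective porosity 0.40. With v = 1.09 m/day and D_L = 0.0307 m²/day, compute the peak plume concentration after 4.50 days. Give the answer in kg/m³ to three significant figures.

The peak of an instantaneous 1D plume sits at x = vt; there the Gaussian factor is 1 and C_max = M/(n_e·A·√(4πDt)), where n_e·A is the pore area the mass is dissolved in.
√(4πDt) = √(4π × 0.0307 × 4.50) = 1.318 m, so C_max = 0.818/(0.40 × 112 × 1.318) = 0.0139 kg/m³.

0.0139 kg/m³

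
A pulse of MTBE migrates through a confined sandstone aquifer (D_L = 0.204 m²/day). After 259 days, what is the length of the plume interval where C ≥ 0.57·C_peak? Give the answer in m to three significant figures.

The plume is Gaussian with σ = √(2Dt) = √(2 × 0.204 × 259) = 10.28 m.
C/C_peak = exp(−Δx²/(2σ²)) = 0.57 ⇒ Δx = σ·√(−2 ln 0.57) = 10.28 × 1.060 = 10.90 m.
Width = 2Δx = 21.8 m.

21.8 m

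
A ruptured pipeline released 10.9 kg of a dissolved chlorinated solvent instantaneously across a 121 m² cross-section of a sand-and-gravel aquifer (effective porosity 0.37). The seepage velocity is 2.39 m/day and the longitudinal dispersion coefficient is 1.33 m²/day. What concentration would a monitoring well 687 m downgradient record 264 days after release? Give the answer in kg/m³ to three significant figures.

For an instantaneous plane source, C(x,t) = M/(n_e·A·√(4πDt)) · exp(−(x−vt)²/(4Dt)), with n_e·A the pore (flow) area.
Plume center vt = 2.39 × 264 = 630.96 m, so the well at 687 m is 56.04 m downgradient of the peak.
√(4πDt) = 66.43 m, giving peak height M/(n_e·A·√(4πDt)) = 10.9/(0.37 × 121 × 66.43) = 0.003665 kg/m³.
(x−vt)²/(4Dt) = (56.04)²/(4 × 1.33 × 264) = 2.236; exp(−2.236) = 0.1069.
C = 0.003665 × 0.1069 = 0.000392 kg/m³.

0.000392 kg/m³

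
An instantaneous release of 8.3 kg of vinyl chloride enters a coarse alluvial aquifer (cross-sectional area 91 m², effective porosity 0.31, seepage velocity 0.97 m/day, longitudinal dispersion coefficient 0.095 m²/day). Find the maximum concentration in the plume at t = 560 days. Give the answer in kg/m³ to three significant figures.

0.0114 kg/m³

The peak of an instantaneous 1D plume sits at x = vt; there the Gaussian factor is 1 and C_max = M/(n_e·A·√(4πDt)), where n_e·A is the pore area the mass is dissolved in.
√(4πDt) = √(4π × 0.095 × 560) = 25.86 m, so C_max = 8.3/(0.31 × 91 × 25.86) = 0.0114 kg/m³.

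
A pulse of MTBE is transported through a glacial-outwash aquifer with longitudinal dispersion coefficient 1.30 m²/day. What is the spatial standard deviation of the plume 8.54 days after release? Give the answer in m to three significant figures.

Dispersive spreading gives a Gaussian with σ² = 2Dt; advection only shifts the center.
σ = √(2 × 1.30 × 8.54) = 4.71 m.

4.71 m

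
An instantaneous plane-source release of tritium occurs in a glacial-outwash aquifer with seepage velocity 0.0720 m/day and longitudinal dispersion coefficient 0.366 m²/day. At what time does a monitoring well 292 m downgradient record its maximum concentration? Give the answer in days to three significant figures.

3990 days

For the 1D instantaneous-source solution, setting ∂C/∂t = 0 at fixed x gives v²t² + 2Dt − x² = 0, so t = (√(D² + v²x²) − D)/v².
√(D² + v²x²) = √(0.366² + 0.0720² × 292²) = 21.03; v² = 0.005184.
t = (21.03 − 0.366)/0.005184 = 3990 days (vs. the pure-advection estimate x/v = 4060 d).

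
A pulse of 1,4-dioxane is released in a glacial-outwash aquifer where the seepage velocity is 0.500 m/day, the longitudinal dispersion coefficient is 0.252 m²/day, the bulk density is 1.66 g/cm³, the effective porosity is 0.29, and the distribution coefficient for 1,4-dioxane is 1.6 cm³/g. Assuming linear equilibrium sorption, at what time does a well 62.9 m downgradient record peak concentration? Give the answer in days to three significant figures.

Retardation factor R = 1 + ρ_b·K_d/n = 1 + 1.66 × 1.6/0.29 = 10.16.
Sorption retards both mechanisms: v_R = v/R = 0.04921 m/day, D_R = D/R = 0.02480 m²/day.
Peak time from v_R²t² + 2D_R t − x² = 0: t = (√(D_R² + v_R²x²) − D_R)/v_R².
√(D_R² + v_R²x²) = √(0.02480² + 0.04921² × 62.9²) = 3.095; v_R² = 0.002422.
t = (3.095 − 0.02480)/0.002422 = 1270 days.

1270 days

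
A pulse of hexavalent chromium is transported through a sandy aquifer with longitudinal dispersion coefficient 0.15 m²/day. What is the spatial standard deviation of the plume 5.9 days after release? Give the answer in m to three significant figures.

Dispersive spreading gives a Gaussian with σ² = 2Dt; advection only shifts the center.
σ = √(2 × 0.15 × 5.9) = 1.33 m.

1.33 m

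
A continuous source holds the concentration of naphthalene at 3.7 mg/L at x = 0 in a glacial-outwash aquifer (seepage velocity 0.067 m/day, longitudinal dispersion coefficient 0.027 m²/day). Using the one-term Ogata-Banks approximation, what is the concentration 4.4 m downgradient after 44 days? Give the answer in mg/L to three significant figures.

For a continuous step input, C/C₀ ≈ ½·erfc((x−vt)/(2√(Dt))).
vt = 0.067 × 44 = 2.948 m and 2√(Dt) = 2√(0.027 × 44) = 2.180 m.
Argument (x−vt)/(2√(Dt)) = (4.4 − 2.948)/2.180 = 0.6661; ½·erfc(0.6661) = 0.1731.
C = 3.7 × 0.1731 = 0.640 mg/L.

0.640 mg/L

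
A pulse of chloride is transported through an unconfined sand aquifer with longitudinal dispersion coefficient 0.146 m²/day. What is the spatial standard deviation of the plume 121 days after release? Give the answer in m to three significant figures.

5.94 m

Dispersive spreading gives a Gaussian with σ² = 2Dt; advection only shifts the center.
σ = √(2 × 0.146 × 121) = 5.94 m.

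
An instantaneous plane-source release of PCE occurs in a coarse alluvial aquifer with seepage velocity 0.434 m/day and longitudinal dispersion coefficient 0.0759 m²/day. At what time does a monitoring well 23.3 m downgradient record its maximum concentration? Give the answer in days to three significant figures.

For the 1D instantaneous-source solution, setting ∂C/∂t = 0 at fixed x gives v²t² + 2Dt − x² = 0, so t = (√(D² + v²x²) − D)/v².
√(D² + v²x²) = √(0.0759² + 0.434² × 23.3²) = 10.11; v² = 0.188356.
t = (10.11 − 0.0759)/0.188356 = 53.3 days (vs. the pure-advection estimate x/v = 53.7 d).

53.3 days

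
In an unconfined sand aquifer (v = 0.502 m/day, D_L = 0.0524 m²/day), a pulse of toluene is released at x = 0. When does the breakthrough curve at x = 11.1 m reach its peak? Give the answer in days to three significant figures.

21.9 days

For the 1D instantaneous-source solution, setting ∂C/∂t = 0 at fixed x gives v²t² + 2Dt − x² = 0, so t = (√(D² + v²x²) − D)/v².
√(D² + v²x²) = √(0.0524² + 0.502² × 11.1²) = 5.572; v² = 0.252004.
t = (5.572 − 0.0524)/0.252004 = 21.9 days (vs. the pure-advection estimate x/v = 22.1 d).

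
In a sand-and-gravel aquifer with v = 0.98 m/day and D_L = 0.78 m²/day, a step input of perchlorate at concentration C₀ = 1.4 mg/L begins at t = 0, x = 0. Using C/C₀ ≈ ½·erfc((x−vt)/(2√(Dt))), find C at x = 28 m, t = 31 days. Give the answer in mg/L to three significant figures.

For a continuous step input, C/C₀ ≈ ½·erfc((x−vt)/(2√(Dt))).
vt = 0.98 × 31 = 30.38 m and 2√(Dt) = 2√(0.78 × 31) = 9.835 m.
Argument (x−vt)/(2√(Dt)) = (28 − 30.38)/9.835 = -0.2420; ½·erfc(-0.2420) = 0.6339.
C = 1.4 × 0.6339 = 0.887 mg/L.

0.887 mg/L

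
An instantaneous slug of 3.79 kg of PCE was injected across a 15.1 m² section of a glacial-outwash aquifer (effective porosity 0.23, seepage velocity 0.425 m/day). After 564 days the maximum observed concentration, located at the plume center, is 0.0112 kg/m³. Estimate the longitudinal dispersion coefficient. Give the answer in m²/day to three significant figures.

At the plume center C_max = M/(n_e·A·√(4πDt)), so D = M²/(4πt·(n_e·A·C_max)²).
n_e·A·C_max = 0.23 × 15.1 × 0.0112 = 0.03890 kg/m.
D = 3.79²/(4π × 564 × 0.03890²) = 1.34 m²/day.

1.34 m²/day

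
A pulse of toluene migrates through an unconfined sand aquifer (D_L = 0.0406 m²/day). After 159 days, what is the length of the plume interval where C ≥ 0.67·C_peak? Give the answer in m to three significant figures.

6.43 m

The plume is Gaussian with σ = √(2Dt) = √(2 × 0.0406 × 159) = 3.593 m.
C/C_peak = exp(−Δx²/(2σ²)) = 0.67 ⇒ Δx = σ·√(−2 ln 0.67) = 3.593 × 0.8950 = 3.216 m.
Width = 2Δx = 6.43 m.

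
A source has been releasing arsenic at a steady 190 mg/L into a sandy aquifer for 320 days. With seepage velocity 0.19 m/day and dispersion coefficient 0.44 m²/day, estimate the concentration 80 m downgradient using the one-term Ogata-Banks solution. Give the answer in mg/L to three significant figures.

24.0 mg/L

For a continuous step input, C/C₀ ≈ ½·erfc((x−vt)/(2√(Dt))).
vt = 0.19 × 320 = 60.8 m and 2√(Dt) = 2√(0.44 × 320) = 23.73 m.
Argument (x−vt)/(2√(Dt)) = (80 − 60.8)/23.73 = 0.8091; ½·erfc(0.8091) = 0.1263.
C = 190 × 0.1263 = 24.0 mg/L.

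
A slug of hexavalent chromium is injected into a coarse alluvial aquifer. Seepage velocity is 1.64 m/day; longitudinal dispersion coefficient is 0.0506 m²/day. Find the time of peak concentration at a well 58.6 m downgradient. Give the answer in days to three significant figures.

For the 1D instantaneous-source solution, setting ∂C/∂t = 0 at fixed x gives v²t² + 2Dt − x² = 0, so t = (√(D² + v²x²) − D)/v².
√(D² + v²x²) = √(0.0506² + 1.64² × 58.6²) = 96.10; v² = 2.6896.
t = (96.10 − 0.0506)/2.6896 = 35.7 days (vs. the pure-advection estimate x/v = 35.7 d).

35.7 days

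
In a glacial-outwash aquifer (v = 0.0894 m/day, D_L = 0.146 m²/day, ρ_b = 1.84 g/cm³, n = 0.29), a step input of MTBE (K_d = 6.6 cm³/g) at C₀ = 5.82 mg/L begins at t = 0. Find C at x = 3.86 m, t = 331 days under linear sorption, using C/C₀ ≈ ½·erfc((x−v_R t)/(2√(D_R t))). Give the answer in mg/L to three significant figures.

Retardation factor R = 1 + ρ_b·K_d/n = 1 + 1.84 × 6.6/0.29 = 42.88.
Sorption retards both mechanisms: v_R = v/R = 0.002085 m/day, D_R = D/R = 0.003405 m²/day.
v_R·t = 0.002085 × 331 = 0.690135 m; 2√(D_R t) = 2.123 m; argument = (3.86 − 0.690135)/2.123 = 1.493.
C = C₀ × ½·erfc(1.493) = 5.82 × 0.01737 = 0.101 mg/L.

0.101 mg/L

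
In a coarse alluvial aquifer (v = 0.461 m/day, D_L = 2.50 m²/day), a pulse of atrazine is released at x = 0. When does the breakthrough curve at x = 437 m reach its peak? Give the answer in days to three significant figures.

936 days

For the 1D instantaneous-source solution, setting ∂C/∂t = 0 at fixed x gives v²t² + 2Dt − x² = 0, so t = (√(D² + v²x²) − D)/v².
√(D² + v²x²) = √(2.50² + 0.461² × 437²) = 201.5; v² = 0.212521.
t = (201.5 − 2.50)/0.212521 = 936 days (vs. the pure-advection estimate x/v = 948 d).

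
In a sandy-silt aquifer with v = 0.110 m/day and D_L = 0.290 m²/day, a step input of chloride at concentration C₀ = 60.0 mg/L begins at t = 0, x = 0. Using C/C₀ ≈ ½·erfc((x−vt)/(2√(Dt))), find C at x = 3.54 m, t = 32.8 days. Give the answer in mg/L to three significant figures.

For a continuous step input, C/C₀ ≈ ½·erfc((x−vt)/(2√(Dt))).
vt = 0.110 × 32.8 = 3.608 m and 2√(Dt) = 2√(0.290 × 32.8) = 6.168 m.
Argument (x−vt)/(2√(Dt)) = (3.54 − 3.608)/6.168 = -0.01102; ½·erfc(-0.01102) = 0.5062.
C = 60.0 × 0.5062 = 30.4 mg/L.

30.4 mg/L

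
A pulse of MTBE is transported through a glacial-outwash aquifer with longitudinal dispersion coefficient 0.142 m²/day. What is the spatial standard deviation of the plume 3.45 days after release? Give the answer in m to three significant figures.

0.990 m

Dispersive spreading gives a Gaussian with σ² = 2Dt; advection only shifts the center.
σ = √(2 × 0.142 × 3.45) = 0.990 m.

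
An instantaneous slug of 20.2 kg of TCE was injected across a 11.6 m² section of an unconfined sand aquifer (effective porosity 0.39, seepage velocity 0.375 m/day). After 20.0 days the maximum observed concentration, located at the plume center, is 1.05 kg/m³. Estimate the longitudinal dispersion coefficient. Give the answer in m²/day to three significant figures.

0.0720 m²/day

At the plume center C_max = M/(n_e·A·√(4πDt)), so D = M²/(4πt·(n_e·A·C_max)²).
n_e·A·C_max = 0.39 × 11.6 × 1.05 = 4.750 kg/m.
D = 20.2²/(4π × 20.0 × 4.750²) = 0.0720 m²/day.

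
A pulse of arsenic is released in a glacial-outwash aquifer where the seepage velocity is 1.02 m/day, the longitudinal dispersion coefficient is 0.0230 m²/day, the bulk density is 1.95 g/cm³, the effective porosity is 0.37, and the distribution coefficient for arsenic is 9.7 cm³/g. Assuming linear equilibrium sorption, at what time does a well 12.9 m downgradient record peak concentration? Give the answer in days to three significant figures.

Retardation factor R = 1 + ρ_b·K_d/n = 1 + 1.95 × 9.7/0.37 = 52.12.
Sorption retards both mechanisms: v_R = v/R = 0.01957 m/day, D_R = D/R = 0.0004413 m²/day.
Peak time from v_R²t² + 2D_R t − x² = 0: t = (√(D_R² + v_R²x²) − D_R)/v_R².
√(D_R² + v_R²x²) = √(0.0004413² + 0.01957² × 12.9²) = 0.2525; v_R² = 0.0003830.
t = (0.2525 − 0.0004413)/0.0003830 = 658 days.

658 days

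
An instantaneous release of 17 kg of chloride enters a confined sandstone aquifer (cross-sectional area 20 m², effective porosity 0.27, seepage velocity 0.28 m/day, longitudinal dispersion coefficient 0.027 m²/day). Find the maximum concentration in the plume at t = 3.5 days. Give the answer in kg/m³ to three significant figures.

The peak of an instantaneous 1D plume sits at x = vt; there the Gaussian factor is 1 and C_max = M/(n_e·A·√(4πDt)), where n_e·A is the pore area the mass is dissolved in.
√(4πDt) = √(4π × 0.027 × 3.5) = 1.090 m, so C_max = 17/(0.27 × 20 × 1.090) = 2.89 kg/m³.

2.89 kg/m³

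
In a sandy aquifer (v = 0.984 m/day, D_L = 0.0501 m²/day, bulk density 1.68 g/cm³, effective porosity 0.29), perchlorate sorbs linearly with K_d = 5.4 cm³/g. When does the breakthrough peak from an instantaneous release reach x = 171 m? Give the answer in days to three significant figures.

Retardation factor R = 1 + ρ_b·K_d/n = 1 + 1.68 × 5.4/0.29 = 32.28.
Sorption retards both mechanisms: v_R = v/R = 0.03048 m/day, D_R = D/R = 0.001552 m²/day.
Peak time from v_R²t² + 2D_R t − x² = 0: t = (√(D_R² + v_R²x²) − D_R)/v_R².
√(D_R² + v_R²x²) = √(0.001552² + 0.03048² × 171²) = 5.212; v_R² = 0.0009290.
t = (5.212 − 0.001552)/0.0009290 = 5610 days.

5610 days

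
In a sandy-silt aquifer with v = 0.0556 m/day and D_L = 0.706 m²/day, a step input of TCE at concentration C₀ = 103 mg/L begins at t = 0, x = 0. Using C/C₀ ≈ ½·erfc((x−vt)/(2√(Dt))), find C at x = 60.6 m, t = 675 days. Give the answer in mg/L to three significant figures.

For a continuous step input, C/C₀ ≈ ½·erfc((x−vt)/(2√(Dt))).
vt = 0.0556 × 675 = 37.53 m and 2√(Dt) = 2√(0.706 × 675) = 43.66 m.
Argument (x−vt)/(2√(Dt)) = (60.6 − 37.53)/43.66 = 0.5284; ½·erfc(0.5284) = 0.2275.
C = 103 × 0.2275 = 23.4 mg/L.

23.4 mg/L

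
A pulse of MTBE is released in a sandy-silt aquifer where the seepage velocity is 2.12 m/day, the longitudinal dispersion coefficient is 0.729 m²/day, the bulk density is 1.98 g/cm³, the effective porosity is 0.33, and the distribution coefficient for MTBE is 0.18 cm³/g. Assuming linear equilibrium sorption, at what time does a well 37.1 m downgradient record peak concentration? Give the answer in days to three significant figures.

Retardation factor R = 1 + ρ_b·K_d/n = 1 + 1.98 × 0.18/0.33 = 2.080.
Sorption retards both mechanisms: v_R = v/R = 1.019 m/day, D_R = D/R = 0.3505 m²/day.
Peak time from v_R²t² + 2D_R t − x² = 0: t = (√(D_R² + v_R²x²) − D_R)/v_R².
√(D_R² + v_R²x²) = √(0.3505² + 1.019² × 37.1²) = 37.81; v_R² = 1.038.
t = (37.81 − 0.3505)/1.038 = 36.1 days.

36.1 days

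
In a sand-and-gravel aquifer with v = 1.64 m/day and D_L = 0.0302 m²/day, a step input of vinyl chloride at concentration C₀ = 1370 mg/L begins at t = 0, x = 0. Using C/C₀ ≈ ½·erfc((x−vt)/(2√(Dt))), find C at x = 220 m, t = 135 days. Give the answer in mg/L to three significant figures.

For a continuous step input, C/C₀ ≈ ½·erfc((x−vt)/(2√(Dt))).
vt = 1.64 × 135 = 221.4 m and 2√(Dt) = 2√(0.0302 × 135) = 4.038 m.
Argument (x−vt)/(2√(Dt)) = (220 − 221.4)/4.038 = -0.3467; ½·erfc(-0.3467) = 0.6880.
C = 1370 × 0.6880 = 943 mg/L.

943 mg/L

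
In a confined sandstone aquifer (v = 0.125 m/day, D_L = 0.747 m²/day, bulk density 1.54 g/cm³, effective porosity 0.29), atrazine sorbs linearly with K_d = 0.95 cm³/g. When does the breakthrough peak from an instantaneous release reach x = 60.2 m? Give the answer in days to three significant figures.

Retardation factor R = 1 + ρ_b·K_d/n = 1 + 1.54 × 0.95/0.29 = 6.045.
Sorption retards both mechanisms: v_R = v/R = 0.02068 m/day, D_R = D/R = 0.1236 m²/day.
Peak time from v_R²t² + 2D_R t − x² = 0: t = (√(D_R² + v_R²x²) − D_R)/v_R².
√(D_R² + v_R²x²) = √(0.1236² + 0.02068² × 60.2²) = 1.251; v_R² = 0.0004277.
t = (1.251 − 0.1236)/0.0004277 = 2640 days.

2640 days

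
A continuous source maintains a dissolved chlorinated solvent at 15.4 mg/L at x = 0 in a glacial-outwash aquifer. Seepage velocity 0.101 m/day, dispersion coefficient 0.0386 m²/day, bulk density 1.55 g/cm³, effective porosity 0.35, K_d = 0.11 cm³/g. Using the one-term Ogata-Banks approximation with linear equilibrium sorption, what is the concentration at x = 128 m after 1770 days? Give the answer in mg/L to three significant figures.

3.21 mg/L

Retardation factor R = 1 + ρ_b·K_d/n = 1 + 1.55 × 0.11/0.35 = 1.487.
Sorption retards both mechanisms: v_R = v/R = 0.06792 m/day, D_R = D/R = 0.02596 m²/day.
v_R·t = 0.06792 × 1770 = 120.2184 m; 2√(D_R t) = 13.56 m; argument = (128 − 120.2184)/13.56 = 0.5739.
C = C₀ × ½·erfc(0.5739) = 15.4 × 0.2085 = 3.21 mg/L.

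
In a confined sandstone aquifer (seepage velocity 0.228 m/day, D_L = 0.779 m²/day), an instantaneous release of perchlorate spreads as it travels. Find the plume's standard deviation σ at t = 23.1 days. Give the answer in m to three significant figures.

Dispersive spreading gives a Gaussian with σ² = 2Dt; advection only shifts the center.
σ = √(2 × 0.779 × 23.1) = 6.00 m.

6.00 m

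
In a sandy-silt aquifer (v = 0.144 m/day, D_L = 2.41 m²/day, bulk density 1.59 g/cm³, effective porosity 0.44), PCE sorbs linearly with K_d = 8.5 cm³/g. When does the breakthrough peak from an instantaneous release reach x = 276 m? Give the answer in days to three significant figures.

Retardation factor R = 1 + ρ_b·K_d/n = 1 + 1.59 × 8.5/0.44 = 31.72.
Sorption retards both mechanisms: v_R = v/R = 0.004540 m/day, D_R = D/R = 0.07598 m²/day.
Peak time from v_R²t² + 2D_R t − x² = 0: t = (√(D_R² + v_R²x²) − D_R)/v_R².
√(D_R² + v_R²x²) = √(0.07598² + 0.004540² × 276²) = 1.255; v_R² = 2.061e-05.
t = (1.255 − 0.07598)/2.061e-05 = 57200 days.

57200 days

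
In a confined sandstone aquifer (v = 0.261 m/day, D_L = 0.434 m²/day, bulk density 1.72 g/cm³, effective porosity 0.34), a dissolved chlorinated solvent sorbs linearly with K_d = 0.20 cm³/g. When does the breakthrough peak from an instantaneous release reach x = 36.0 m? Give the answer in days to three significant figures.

265 days

Retardation factor R = 1 + ρ_b·K_d/n = 1 + 1.72 × 0.20/0.34 = 2.012.
Sorption retards both mechanisms: v_R = v/R = 0.1297 m/day, D_R = D/R = 0.2157 m²/day.
Peak time from v_R²t² + 2D_R t − x² = 0: t = (√(D_R² + v_R²x²) − D_R)/v_R².
√(D_R² + v_R²x²) = √(0.2157² + 0.1297² × 36.0²) = 4.674; v_R² = 0.01682.
t = (4.674 − 0.2157)/0.01682 = 265 days.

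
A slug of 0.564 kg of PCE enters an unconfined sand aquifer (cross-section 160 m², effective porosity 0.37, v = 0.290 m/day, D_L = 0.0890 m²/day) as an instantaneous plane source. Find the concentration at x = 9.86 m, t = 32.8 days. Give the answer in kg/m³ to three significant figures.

0.00156 kg/m³

For an instantaneous plane source, C(x,t) = M/(n_e·A·√(4πDt)) · exp(−(x−vt)²/(4Dt)), with n_e·A the pore (flow) area.
Plume center vt = 0.290 × 32.8 = 9.512 m, so the well at 9.86 m is 0.348 m downgradient of the peak.
√(4πDt) = 6.057 m, giving peak height M/(n_e·A·√(4πDt)) = 0.564/(0.37 × 160 × 6.057) = 0.001573 kg/m³.
(x−vt)²/(4Dt) = (0.348)²/(4 × 0.0890 × 32.8) = 0.01037; exp(−0.01037) = 0.9897.
C = 0.001573 × 0.9897 = 0.00156 kg/m³.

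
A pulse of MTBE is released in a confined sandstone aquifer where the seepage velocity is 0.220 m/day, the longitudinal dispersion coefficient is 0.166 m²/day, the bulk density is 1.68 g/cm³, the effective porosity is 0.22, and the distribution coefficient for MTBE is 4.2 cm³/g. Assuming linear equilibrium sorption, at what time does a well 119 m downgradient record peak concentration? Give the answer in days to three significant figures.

17800 days

Retardation factor R = 1 + ρ_b·K_d/n = 1 + 1.68 × 4.2/0.22 = 33.07.
Sorption retards both mechanisms: v_R = v/R = 0.006653 m/day, D_R = D/R = 0.005020 m²/day.
Peak time from v_R²t² + 2D_R t − x² = 0: t = (√(D_R² + v_R²x²) − D_R)/v_R².
√(D_R² + v_R²x²) = √(0.005020² + 0.006653² × 119²) = 0.7917; v_R² = 4.426e-05.
t = (0.7917 − 0.005020)/4.426e-05 = 17800 days.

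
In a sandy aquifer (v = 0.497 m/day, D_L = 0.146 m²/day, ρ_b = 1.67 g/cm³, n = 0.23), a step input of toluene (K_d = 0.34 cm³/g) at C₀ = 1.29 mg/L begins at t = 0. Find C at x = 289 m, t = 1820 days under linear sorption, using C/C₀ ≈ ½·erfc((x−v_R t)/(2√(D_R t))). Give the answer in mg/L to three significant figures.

0.0146 mg/L

Retardation factor R = 1 + ρ_b·K_d/n = 1 + 1.67 × 0.34/0.23 = 3.469.
Sorption retards both mechanisms: v_R = v/R = 0.1433 m/day, D_R = D/R = 0.04209 m²/day.
v_R·t = 0.1433 × 1820 = 260.806 m; 2√(D_R t) = 17.50 m; argument = (289 − 260.806)/17.50 = 1.611.
C = C₀ × ½·erfc(1.611) = 1.29 × 0.01135 = 0.0146 mg/L.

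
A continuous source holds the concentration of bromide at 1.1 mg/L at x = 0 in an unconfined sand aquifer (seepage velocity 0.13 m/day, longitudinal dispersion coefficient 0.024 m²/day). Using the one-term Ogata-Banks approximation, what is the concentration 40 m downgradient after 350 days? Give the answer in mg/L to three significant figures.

1.00 mg/L

For a continuous step input, C/C₀ ≈ ½·erfc((x−vt)/(2√(Dt))).
vt = 0.13 × 350 = 45.5 m and 2√(Dt) = 2√(0.024 × 350) = 5.797 m.
Argument (x−vt)/(2√(Dt)) = (40 − 45.5)/5.797 = -0.9488; ½·erfc(-0.9488) = 0.9102.
C = 1.1 × 0.9102 = 1.00 mg/L.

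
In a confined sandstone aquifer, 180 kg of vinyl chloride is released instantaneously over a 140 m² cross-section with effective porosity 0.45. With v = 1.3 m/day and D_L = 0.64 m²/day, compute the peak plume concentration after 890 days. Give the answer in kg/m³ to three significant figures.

0.0338 kg/m³

The peak of an instantaneous 1D plume sits at x = vt; there the Gaussian factor is 1 and C_max = M/(n_e·A·√(4πDt)), where n_e·A is the pore area the mass is dissolved in.
√(4πDt) = √(4π × 0.64 × 890) = 84.60 m, so C_max = 180/(0.45 × 140 × 84.60) = 0.0338 kg/m³.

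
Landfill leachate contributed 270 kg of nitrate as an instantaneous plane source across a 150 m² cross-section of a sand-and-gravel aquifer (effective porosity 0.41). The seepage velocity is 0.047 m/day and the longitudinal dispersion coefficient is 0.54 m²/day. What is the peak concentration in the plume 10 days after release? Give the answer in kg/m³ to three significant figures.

0.533 kg/m³

The peak of an instantaneous 1D plume sits at x = vt; there the Gaussian factor is 1 and C_max = M/(n_e·A·√(4πDt)), where n_e·A is the pore area the mass is dissolved in.
√(4πDt) = √(4π × 0.54 × 10) = 8.238 m, so C_max = 270/(0.41 × 150 × 8.238) = 0.533 kg/m³.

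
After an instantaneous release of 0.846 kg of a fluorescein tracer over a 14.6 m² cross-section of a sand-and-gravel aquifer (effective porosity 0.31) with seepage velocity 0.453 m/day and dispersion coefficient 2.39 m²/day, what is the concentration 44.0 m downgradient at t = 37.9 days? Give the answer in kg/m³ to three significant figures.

0.000760 kg/m³

For an instantaneous plane source, C(x,t) = M/(n_e·A·√(4πDt)) · exp(−(x−vt)²/(4Dt)), with n_e·A the pore (flow) area.
Plume center vt = 0.453 × 37.9 = 17.1687 m, so the well at 44.0 m is 26.8313 m downgradient of the peak.
√(4πDt) = 33.74 m, giving peak height M/(n_e·A·√(4πDt)) = 0.846/(0.31 × 14.6 × 33.74) = 0.005540 kg/m³.
(x−vt)²/(4Dt) = (26.8313)²/(4 × 2.39 × 37.9) = 1.987; exp(−1.987) = 0.1371.
C = 0.005540 × 0.1371 = 0.000760 kg/m³.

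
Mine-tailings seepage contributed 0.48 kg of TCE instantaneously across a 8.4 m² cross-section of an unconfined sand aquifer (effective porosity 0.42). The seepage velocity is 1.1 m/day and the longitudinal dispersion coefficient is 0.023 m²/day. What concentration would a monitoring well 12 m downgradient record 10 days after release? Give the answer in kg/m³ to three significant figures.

0.0270 kg/m³

For an instantaneous plane source, C(x,t) = M/(n_e·A·√(4πDt)) · exp(−(x−vt)²/(4Dt)), with n_e·A the pore (flow) area.
Plume center vt = 1.1 × 10 = 11 m, so the well at 12 m is 1 m downgradient of the peak.
√(4πDt) = 1.700 m, giving peak height M/(n_e·A·√(4πDt)) = 0.48/(0.42 × 8.4 × 1.700) = 0.08003 kg/m³.
(x−vt)²/(4Dt) = (1)²/(4 × 0.023 × 10) = 1.087; exp(−1.087) = 0.3372.
C = 0.08003 × 0.3372 = 0.0270 kg/m³.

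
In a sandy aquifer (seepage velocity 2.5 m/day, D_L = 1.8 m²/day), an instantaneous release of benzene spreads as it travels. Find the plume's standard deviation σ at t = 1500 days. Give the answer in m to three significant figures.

73.5 m

Dispersive spreading gives a Gaussian with σ² = 2Dt; advection only shifts the center.
σ = √(2 × 1.8 × 1500) = 73.5 m.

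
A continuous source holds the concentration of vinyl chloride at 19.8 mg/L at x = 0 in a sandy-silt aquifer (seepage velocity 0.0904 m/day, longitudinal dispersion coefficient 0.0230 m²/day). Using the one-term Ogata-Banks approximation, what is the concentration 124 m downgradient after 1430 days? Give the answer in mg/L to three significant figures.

For a continuous step input, C/C₀ ≈ ½·erfc((x−vt)/(2√(Dt))).
vt = 0.0904 × 1430 = 129.272 m and 2√(Dt) = 2√(0.0230 × 1430) = 11.47 m.
Argument (x−vt)/(2√(Dt)) = (124 − 129.272)/11.47 = -0.4596; ½·erfc(-0.4596) = 0.7421.
C = 19.8 × 0.7421 = 14.7 mg/L.

14.7 mg/L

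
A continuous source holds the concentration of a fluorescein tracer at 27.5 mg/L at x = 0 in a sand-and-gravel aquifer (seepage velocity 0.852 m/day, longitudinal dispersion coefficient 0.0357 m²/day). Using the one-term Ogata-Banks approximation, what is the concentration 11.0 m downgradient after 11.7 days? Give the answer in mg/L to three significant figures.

For a continuous step input, C/C₀ ≈ ½·erfc((x−vt)/(2√(Dt))).
vt = 0.852 × 11.7 = 9.9684 m and 2√(Dt) = 2√(0.0357 × 11.7) = 1.293 m.
Argument (x−vt)/(2√(Dt)) = (11.0 − 9.9684)/1.293 = 0.7978; ½·erfc(0.7978) = 0.1296.
C = 27.5 × 0.1296 = 3.56 mg/L.

3.56 mg/L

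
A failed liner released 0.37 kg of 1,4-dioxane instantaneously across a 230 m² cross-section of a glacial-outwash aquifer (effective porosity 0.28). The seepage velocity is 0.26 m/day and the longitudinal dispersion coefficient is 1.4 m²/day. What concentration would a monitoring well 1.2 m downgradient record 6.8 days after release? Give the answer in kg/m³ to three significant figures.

0.000521 kg/m³

For an instantaneous plane source, C(x,t) = M/(n_e·A·√(4πDt)) · exp(−(x−vt)²/(4Dt)), with n_e·A the pore (flow) area.
Plume center vt = 0.26 × 6.8 = 1.768 m, so the well at 1.2 m is 0.568 m upgradient of the peak.
√(4πDt) = 10.94 m, giving peak height M/(n_e·A·√(4πDt)) = 0.37/(0.28 × 230 × 10.94) = 0.0005252 kg/m³.
(x−vt)²/(4Dt) = (-0.568)²/(4 × 1.4 × 6.8) = 0.008472; exp(−0.008472) = 0.9916.
C = 0.0005252 × 0.9916 = 0.000521 kg/m³.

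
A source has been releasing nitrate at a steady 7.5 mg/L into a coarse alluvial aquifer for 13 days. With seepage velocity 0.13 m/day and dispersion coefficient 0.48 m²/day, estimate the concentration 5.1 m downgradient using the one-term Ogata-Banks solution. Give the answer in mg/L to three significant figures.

1.25 mg/L

For a continuous step input, C/C₀ ≈ ½·erfc((x−vt)/(2√(Dt))).
vt = 0.13 × 13 = 1.69 m and 2√(Dt) = 2√(0.48 × 13) = 4.996 m.
Argument (x−vt)/(2√(Dt)) = (5.1 − 1.69)/4.996 = 0.6825; ½·erfc(0.6825) = 0.1672.
C = 7.5 × 0.1672 = 1.25 mg/L.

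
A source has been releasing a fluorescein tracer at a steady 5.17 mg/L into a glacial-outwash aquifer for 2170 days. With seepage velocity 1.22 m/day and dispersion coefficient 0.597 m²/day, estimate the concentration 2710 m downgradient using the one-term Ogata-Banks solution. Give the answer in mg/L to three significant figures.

For a continuous step input, C/C₀ ≈ ½·erfc((x−vt)/(2√(Dt))).
vt = 1.22 × 2170 = 2647.4 m and 2√(Dt) = 2√(0.597 × 2170) = 71.99 m.
Argument (x−vt)/(2√(Dt)) = (2710 − 2647.4)/71.99 = 0.8696; ½·erfc(0.8696) = 0.1094.
C = 5.17 × 0.1094 = 0.566 mg/L.

0.566 mg/L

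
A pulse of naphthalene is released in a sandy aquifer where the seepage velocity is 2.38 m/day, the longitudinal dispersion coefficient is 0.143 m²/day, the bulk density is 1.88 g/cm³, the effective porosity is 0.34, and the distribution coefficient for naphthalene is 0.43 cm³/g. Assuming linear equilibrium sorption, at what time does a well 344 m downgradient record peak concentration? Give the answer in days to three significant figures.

Retardation factor R = 1 + ρ_b·K_d/n = 1 + 1.88 × 0.43/0.34 = 3.378.
Sorption retards both mechanisms: v_R = v/R = 0.7046 m/day, D_R = D/R = 0.04233 m²/day.
Peak time from v_R²t² + 2D_R t − x² = 0: t = (√(D_R² + v_R²x²) − D_R)/v_R².
√(D_R² + v_R²x²) = √(0.04233² + 0.7046² × 344²) = 242.4; v_R² = 0.4965.
t = (242.4 − 0.04233)/0.4965 = 488 days.

488 days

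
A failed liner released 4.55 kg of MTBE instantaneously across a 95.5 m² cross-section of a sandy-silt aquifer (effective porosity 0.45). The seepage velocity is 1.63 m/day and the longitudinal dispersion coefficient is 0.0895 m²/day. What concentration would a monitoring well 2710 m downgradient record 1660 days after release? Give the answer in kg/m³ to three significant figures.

0.00238 kg/m³

For an instantaneous plane source, C(x,t) = M/(n_e·A·√(4πDt)) · exp(−(x−vt)²/(4Dt)), with n_e·A the pore (flow) area.
Plume center vt = 1.63 × 1660 = 2705.8 m, so the well at 2710 m is 4.2 m downgradient of the peak.
√(4πDt) = 43.21 m, giving peak height M/(n_e·A·√(4πDt)) = 4.55/(0.45 × 95.5 × 43.21) = 0.002450 kg/m³.
(x−vt)²/(4Dt) = (4.2)²/(4 × 0.0895 × 1660) = 0.02968; exp(−0.02968) = 0.9708.
C = 0.002450 × 0.9708 = 0.00238 kg/m³.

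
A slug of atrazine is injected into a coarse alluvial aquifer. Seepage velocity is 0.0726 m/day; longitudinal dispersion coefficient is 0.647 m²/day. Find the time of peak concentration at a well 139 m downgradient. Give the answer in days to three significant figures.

1800 days

For the 1D instantaneous-source solution, setting ∂C/∂t = 0 at fixed x gives v²t² + 2Dt − x² = 0, so t = (√(D² + v²x²) − D)/v².
√(D² + v²x²) = √(0.647² + 0.0726² × 139²) = 10.11; v² = 0.00527076.
t = (10.11 − 0.647)/0.00527076 = 1800 days (vs. the pure-advection estimate x/v = 1910 d).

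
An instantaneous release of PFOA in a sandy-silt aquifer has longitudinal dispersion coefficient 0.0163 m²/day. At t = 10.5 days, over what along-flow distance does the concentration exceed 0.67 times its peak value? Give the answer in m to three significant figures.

1.05 m

The plume is Gaussian with σ = √(2Dt) = √(2 × 0.0163 × 10.5) = 0.5851 m.
C/C_peak = exp(−Δx²/(2σ²)) = 0.67 ⇒ Δx = σ·√(−2 ln 0.67) = 0.5851 × 0.8950 = 0.5237 m.
Width = 2Δx = 1.05 m.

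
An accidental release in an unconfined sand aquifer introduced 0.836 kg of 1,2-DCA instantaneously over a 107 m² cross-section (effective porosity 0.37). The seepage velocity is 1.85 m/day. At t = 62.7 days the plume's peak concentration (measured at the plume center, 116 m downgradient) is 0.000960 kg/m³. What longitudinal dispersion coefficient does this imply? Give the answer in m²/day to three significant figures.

0.614 m²/day

At the plume center C_max = M/(n_e·A·√(4πDt)), so D = M²/(4πt·(n_e·A·C_max)²).
n_e·A·C_max = 0.37 × 107 × 0.000960 = 0.03801 kg/m.
D = 0.836²/(4π × 62.7 × 0.03801²) = 0.614 m²/day.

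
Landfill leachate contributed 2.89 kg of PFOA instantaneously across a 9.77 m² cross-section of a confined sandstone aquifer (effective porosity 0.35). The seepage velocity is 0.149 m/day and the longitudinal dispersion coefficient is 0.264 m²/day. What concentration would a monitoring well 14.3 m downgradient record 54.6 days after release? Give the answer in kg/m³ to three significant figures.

For an instantaneous plane source, C(x,t) = M/(n_e·A·√(4πDt)) · exp(−(x−vt)²/(4Dt)), with n_e·A the pore (flow) area.
Plume center vt = 0.149 × 54.6 = 8.1354 m, so the well at 14.3 m is 6.1646 m downgradient of the peak.
√(4πDt) = 13.46 m, giving peak height M/(n_e·A·√(4πDt)) = 2.89/(0.35 × 9.77 × 13.46) = 0.06279 kg/m³.
(x−vt)²/(4Dt) = (6.1646)²/(4 × 0.264 × 54.6) = 0.6591; exp(−0.6591) = 0.5173.
C = 0.06279 × 0.5173 = 0.0325 kg/m³.

0.0325 kg/m³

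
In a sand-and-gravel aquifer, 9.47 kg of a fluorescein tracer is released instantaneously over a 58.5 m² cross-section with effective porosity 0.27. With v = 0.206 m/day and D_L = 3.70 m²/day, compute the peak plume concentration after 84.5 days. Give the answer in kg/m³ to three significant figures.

0.00957 kg/m³

The peak of an instantaneous 1D plume sits at x = vt; there the Gaussian factor is 1 and C_max = M/(n_e·A·√(4πDt)), where n_e·A is the pore area the mass is dissolved in.
√(4πDt) = √(4π × 3.70 × 84.5) = 62.68 m, so C_max = 9.47/(0.27 × 58.5 × 62.68) = 0.00957 kg/m³.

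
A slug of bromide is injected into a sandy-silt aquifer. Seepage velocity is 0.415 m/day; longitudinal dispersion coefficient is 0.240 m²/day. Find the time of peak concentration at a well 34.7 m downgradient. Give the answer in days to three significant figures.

82.2 days

For the 1D instantaneous-source solution, setting ∂C/∂t = 0 at fixed x gives v²t² + 2Dt − x² = 0, so t = (√(D² + v²x²) − D)/v².
√(D² + v²x²) = √(0.240² + 0.415² × 34.7²) = 14.40; v² = 0.172225.
t = (14.40 − 0.240)/0.172225 = 82.2 days (vs. the pure-advection estimate x/v = 83.6 d).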